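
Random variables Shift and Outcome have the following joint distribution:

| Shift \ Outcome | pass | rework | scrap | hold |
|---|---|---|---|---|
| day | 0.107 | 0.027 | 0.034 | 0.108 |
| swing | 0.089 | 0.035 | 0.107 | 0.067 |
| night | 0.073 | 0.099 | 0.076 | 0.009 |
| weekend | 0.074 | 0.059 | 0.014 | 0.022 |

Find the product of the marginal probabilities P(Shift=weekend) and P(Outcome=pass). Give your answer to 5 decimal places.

P(Shift=weekend) = 0.074 + 0.059 + 0.014 + 0.022 = 0.169.
P(Outcome=pass) = 0.107 + 0.089 + 0.073 + 0.074 = 0.343.
Product: 0.169 × 0.343 = 0.05797.

0.05797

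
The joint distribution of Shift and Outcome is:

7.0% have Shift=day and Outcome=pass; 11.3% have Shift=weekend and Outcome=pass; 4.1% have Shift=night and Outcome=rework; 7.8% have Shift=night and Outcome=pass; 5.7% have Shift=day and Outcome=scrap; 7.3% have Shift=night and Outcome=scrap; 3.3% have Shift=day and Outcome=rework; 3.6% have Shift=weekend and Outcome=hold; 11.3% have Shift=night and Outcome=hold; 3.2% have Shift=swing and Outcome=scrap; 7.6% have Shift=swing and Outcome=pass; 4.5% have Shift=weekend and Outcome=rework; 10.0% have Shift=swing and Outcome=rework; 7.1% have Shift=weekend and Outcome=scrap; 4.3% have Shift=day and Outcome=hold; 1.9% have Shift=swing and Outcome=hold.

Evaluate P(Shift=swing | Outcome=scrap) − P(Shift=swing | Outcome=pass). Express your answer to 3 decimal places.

P(Outcome=scrap) = 0.057 + 0.032 + 0.073 + 0.071 = 0.233; P(Shift=swing | Outcome=scrap) = 0.032/0.233 = 0.1373.
P(Outcome=pass) = 0.070 + 0.076 + 0.078 + 0.113 = 0.337; P(Shift=swing | Outcome=pass) = 0.076/0.337 = 0.2255.
Difference = -0.088.

-0.088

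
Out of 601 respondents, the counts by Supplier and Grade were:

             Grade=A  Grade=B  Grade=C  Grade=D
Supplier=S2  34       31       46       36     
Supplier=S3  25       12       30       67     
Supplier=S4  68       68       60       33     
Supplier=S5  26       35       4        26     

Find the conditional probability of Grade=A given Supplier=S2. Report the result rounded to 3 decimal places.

Total with Supplier=S2: 34 + 31 + 46 + 36 = 147.
P(Grade=A | Supplier=S2) = 34/147 = 0.231.

0.231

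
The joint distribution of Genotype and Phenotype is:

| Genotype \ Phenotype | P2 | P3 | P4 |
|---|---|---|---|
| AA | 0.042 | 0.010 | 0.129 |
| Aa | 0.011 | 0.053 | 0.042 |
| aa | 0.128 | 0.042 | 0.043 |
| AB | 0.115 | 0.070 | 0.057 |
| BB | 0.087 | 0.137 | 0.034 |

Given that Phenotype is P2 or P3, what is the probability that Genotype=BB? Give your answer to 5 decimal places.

P(Phenotype=P2) = 0.042 + 0.011 + 0.128 + 0.115 + 0.087 = 0.383.
P(Phenotype=P3) = 0.010 + 0.053 + 0.042 + 0.070 + 0.137 = 0.312.
P(Phenotype ∈ {P2, P3}) = 0.383 + 0.312 = 0.695; P(Genotype=BB, Phenotype ∈ {P2, P3}) = 0.087 + 0.137 = 0.224.
P(Genotype=BB | Phenotype ∈ {P2, P3}) = 0.224/0.695 = 0.32230.

0.32230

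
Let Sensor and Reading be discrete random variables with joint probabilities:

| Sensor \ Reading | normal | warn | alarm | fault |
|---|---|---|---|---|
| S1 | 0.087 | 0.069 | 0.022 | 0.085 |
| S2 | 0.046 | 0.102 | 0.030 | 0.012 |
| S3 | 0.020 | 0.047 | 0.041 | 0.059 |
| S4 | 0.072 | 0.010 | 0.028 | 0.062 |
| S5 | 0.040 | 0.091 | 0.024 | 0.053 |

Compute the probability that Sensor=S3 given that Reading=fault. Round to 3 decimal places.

P(Reading=fault) = 0.085 + 0.012 + 0.059 + 0.062 + 0.053 = 0.271.
P(Sensor=S3 | Reading=fault) = 0.059/0.271 = 0.218.

0.218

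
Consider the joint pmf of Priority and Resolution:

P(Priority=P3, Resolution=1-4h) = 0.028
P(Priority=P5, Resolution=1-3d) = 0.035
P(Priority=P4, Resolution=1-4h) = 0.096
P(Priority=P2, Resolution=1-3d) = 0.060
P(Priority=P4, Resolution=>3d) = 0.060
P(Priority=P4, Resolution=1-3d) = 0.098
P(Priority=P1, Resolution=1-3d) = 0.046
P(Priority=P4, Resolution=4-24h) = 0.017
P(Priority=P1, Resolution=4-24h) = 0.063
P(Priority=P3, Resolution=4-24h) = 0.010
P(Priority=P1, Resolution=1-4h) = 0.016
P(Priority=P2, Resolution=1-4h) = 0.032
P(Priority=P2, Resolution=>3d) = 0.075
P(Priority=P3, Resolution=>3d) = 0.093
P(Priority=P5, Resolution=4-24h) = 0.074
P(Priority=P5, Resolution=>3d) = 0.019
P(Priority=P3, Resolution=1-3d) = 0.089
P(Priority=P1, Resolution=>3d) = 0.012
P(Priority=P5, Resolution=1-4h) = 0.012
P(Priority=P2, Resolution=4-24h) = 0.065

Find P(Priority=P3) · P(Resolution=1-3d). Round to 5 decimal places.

0.07216

P(Priority=P3) = 0.028 + 0.010 + 0.089 + 0.093 = 0.220.
P(Resolution=1-3d) = 0.046 + 0.060 + 0.089 + 0.098 + 0.035 = 0.328.
Product: 0.220 × 0.328 = 0.07216.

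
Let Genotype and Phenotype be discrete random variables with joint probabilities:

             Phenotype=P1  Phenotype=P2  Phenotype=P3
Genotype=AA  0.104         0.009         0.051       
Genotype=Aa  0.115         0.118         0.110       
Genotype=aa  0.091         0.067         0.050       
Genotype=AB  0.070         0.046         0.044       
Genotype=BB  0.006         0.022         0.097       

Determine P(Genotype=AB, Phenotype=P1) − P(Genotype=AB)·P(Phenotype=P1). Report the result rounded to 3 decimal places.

P(Genotype=AB) = 0.070 + 0.046 + 0.044 = 0.160.
P(Phenotype=P1) = 0.104 + 0.115 + 0.091 + 0.070 + 0.006 = 0.386.
P(Genotype=AB, Phenotype=P1) − P(Genotype=AB)P(Phenotype=P1) = 0.070 − 0.160×0.386 = 0.008.

0.008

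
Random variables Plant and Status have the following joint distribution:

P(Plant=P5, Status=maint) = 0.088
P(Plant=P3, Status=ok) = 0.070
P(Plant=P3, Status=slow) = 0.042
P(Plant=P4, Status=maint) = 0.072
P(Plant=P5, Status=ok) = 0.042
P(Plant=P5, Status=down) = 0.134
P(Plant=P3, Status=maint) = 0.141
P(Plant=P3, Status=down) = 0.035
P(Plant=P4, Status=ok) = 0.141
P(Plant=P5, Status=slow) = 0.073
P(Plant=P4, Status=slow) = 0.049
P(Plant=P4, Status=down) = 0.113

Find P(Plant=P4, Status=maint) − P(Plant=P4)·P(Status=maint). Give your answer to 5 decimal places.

P(Plant=P4) = 0.141 + 0.049 + 0.113 + 0.072 = 0.375.
P(Status=maint) = 0.141 + 0.072 + 0.088 = 0.301.
P(Plant=P4, Status=maint) − P(Plant=P4)P(Status=maint) = 0.072 − 0.375×0.301 = -0.04088.

-0.04088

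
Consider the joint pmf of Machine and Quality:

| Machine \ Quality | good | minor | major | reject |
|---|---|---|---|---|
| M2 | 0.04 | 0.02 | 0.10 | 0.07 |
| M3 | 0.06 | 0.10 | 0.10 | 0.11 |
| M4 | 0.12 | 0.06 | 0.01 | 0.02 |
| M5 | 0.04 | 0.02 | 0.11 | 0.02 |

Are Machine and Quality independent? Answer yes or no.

P(Machine=M4) = 0.21 and P(Quality=good) = 0.26, so their product is 0.0546, but P(Machine=M4, Quality=good) = 0.12. Since these differ, Machine and Quality are not independent.

no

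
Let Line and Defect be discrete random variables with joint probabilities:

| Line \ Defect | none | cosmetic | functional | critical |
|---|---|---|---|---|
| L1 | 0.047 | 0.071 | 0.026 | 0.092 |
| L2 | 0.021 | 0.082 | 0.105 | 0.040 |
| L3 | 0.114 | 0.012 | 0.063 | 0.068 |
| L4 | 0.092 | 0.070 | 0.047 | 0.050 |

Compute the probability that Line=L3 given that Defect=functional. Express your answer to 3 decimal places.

0.261

P(Defect=functional) = 0.026 + 0.105 + 0.063 + 0.047 = 0.241.
P(Line=L3 | Defect=functional) = 0.063/0.241 = 0.261.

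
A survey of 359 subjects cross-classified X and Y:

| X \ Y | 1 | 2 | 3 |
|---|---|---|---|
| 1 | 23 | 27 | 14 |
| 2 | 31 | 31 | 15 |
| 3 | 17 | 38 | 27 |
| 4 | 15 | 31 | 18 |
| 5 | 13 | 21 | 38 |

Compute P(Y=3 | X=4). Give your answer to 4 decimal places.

0.2813

Total with X=4: 15 + 31 + 18 = 64.
P(Y=3 | X=4) = 18/64 = 0.2813.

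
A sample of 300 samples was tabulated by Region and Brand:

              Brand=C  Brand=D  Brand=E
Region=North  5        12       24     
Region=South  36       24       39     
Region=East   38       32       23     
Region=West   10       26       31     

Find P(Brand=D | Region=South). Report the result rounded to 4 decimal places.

Total with Region=South: 36 + 24 + 39 = 99.
P(Brand=D | Region=South) = 24/99 = 0.2424.

0.2424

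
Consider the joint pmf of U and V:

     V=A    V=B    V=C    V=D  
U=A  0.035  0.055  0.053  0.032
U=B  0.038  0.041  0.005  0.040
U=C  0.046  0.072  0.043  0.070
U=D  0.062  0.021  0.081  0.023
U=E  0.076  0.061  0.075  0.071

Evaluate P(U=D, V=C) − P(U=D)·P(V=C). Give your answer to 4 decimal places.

0.0329

P(U=D) = 0.062 + 0.021 + 0.081 + 0.023 = 0.187.
P(V=C) = 0.053 + 0.005 + 0.043 + 0.081 + 0.075 = 0.257.
P(U=D, V=C) − P(U=D)P(V=C) = 0.081 − 0.187×0.257 = 0.0329.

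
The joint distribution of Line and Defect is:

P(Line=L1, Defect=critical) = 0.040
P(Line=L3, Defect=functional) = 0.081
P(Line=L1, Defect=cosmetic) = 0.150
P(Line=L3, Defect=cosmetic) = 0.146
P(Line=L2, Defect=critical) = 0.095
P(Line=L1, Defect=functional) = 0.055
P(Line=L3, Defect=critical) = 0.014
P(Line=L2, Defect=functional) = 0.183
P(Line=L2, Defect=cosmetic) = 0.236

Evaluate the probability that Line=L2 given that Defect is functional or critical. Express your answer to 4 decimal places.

P(Defect=functional) = 0.055 + 0.183 + 0.081 = 0.319.
P(Defect=critical) = 0.040 + 0.095 + 0.014 = 0.149.
P(Defect ∈ {functional, critical}) = 0.319 + 0.149 = 0.468; P(Line=L2, Defect ∈ {functional, critical}) = 0.183 + 0.095 = 0.278.
P(Line=L2 | Defect ∈ {functional, critical}) = 0.278/0.468 = 0.5940.

0.5940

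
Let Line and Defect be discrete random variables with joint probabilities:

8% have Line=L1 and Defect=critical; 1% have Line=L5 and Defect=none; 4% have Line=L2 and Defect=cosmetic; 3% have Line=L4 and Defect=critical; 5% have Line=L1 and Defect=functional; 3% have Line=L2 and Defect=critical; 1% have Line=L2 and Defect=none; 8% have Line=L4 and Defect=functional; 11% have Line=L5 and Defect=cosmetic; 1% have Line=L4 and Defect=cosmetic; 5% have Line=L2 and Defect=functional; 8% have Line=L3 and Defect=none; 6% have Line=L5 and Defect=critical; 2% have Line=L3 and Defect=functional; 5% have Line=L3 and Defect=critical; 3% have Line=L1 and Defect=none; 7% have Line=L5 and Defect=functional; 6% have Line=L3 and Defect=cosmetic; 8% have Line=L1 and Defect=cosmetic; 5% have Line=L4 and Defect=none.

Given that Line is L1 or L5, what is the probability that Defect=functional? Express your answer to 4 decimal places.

0.2449

P(Line=L1) = 0.03 + 0.08 + 0.05 + 0.08 = 0.24.
P(Line=L5) = 0.01 + 0.11 + 0.07 + 0.06 = 0.25.
P(Line ∈ {L1, L5}) = 0.24 + 0.25 = 0.49; P(Defect=functional, Line ∈ {L1, L5}) = 0.05 + 0.07 = 0.12.
P(Defect=functional | Line ∈ {L1, L5}) = 0.12/0.49 = 0.2449.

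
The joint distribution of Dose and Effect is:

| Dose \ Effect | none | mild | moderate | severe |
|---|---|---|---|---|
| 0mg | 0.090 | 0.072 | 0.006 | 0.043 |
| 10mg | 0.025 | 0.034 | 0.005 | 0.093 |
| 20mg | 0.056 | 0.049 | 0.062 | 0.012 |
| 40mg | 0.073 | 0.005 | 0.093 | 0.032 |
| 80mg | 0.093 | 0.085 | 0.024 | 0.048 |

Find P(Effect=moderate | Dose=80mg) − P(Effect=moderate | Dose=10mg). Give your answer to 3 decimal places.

0.064

P(Dose=80mg) = 0.093 + 0.085 + 0.024 + 0.048 = 0.250; P(Effect=moderate | Dose=80mg) = 0.024/0.250 = 0.0960.
P(Dose=10mg) = 0.025 + 0.034 + 0.005 + 0.093 = 0.157; P(Effect=moderate | Dose=10mg) = 0.005/0.157 = 0.0318.
Difference = 0.064.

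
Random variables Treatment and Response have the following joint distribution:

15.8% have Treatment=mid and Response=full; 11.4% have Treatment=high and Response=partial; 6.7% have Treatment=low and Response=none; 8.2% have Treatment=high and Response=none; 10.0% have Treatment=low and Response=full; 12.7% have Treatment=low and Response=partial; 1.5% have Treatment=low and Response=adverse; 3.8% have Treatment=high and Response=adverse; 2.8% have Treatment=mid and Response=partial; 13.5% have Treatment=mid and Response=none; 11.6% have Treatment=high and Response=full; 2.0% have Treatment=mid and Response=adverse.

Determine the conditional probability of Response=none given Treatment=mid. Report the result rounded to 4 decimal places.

0.3959

P(Treatment=mid) = 0.135 + 0.028 + 0.158 + 0.020 = 0.341.
P(Response=none | Treatment=mid) = 0.135/0.341 = 0.3959.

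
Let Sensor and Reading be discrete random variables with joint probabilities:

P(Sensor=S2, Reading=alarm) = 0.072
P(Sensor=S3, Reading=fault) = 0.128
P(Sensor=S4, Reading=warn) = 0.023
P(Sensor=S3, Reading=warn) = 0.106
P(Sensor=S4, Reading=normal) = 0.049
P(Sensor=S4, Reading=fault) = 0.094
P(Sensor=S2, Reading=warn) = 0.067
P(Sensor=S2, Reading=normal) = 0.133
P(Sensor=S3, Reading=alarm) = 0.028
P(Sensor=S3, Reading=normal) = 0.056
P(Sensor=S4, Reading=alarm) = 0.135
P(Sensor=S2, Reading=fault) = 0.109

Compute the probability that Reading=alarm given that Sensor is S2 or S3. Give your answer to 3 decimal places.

P(Sensor=S2) = 0.133 + 0.067 + 0.072 + 0.109 = 0.381.
P(Sensor=S3) = 0.056 + 0.106 + 0.028 + 0.128 = 0.318.
P(Sensor ∈ {S2, S3}) = 0.381 + 0.318 = 0.699; P(Reading=alarm, Sensor ∈ {S2, S3}) = 0.072 + 0.028 = 0.100.
P(Reading=alarm | Sensor ∈ {S2, S3}) = 0.100/0.699 = 0.143.

0.143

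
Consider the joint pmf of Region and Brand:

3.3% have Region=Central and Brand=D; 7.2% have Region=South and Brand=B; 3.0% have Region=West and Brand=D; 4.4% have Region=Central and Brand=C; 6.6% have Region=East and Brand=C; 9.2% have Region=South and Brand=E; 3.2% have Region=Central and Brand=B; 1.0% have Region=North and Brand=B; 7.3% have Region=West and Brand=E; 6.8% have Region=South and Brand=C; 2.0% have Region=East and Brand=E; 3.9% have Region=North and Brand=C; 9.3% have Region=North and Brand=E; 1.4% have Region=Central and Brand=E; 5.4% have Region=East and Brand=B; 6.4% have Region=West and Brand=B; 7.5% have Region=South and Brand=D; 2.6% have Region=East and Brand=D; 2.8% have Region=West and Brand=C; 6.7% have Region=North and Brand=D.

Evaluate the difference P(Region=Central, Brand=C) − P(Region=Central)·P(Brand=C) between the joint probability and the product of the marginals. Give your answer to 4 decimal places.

0.0139

P(Region=Central) = 0.032 + 0.044 + 0.033 + 0.014 = 0.123.
P(Brand=C) = 0.039 + 0.068 + 0.066 + 0.028 + 0.044 = 0.245.
P(Region=Central, Brand=C) − P(Region=Central)P(Brand=C) = 0.044 − 0.123×0.245 = 0.0139.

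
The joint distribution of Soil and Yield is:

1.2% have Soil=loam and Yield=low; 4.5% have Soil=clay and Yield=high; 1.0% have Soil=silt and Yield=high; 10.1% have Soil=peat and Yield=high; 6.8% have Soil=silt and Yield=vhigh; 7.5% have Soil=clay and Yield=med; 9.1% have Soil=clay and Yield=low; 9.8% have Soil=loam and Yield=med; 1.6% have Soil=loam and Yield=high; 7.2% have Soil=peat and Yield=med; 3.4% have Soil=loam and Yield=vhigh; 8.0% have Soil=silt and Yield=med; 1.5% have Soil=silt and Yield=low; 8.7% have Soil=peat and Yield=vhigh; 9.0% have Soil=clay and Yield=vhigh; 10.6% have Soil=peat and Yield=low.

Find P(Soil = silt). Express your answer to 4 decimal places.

0.1730

P(Soil=silt) = 0.015 + 0.080 + 0.010 + 0.068 = 0.173.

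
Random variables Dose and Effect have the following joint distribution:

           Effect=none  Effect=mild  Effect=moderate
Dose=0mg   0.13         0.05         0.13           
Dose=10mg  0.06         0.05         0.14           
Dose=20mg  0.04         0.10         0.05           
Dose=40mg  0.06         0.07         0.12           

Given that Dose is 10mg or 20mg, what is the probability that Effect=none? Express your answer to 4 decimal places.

P(Dose=10mg) = 0.06 + 0.05 + 0.14 = 0.25.
P(Dose=20mg) = 0.04 + 0.10 + 0.05 = 0.19.
P(Dose ∈ {10mg, 20mg}) = 0.25 + 0.19 = 0.44; P(Effect=none, Dose ∈ {10mg, 20mg}) = 0.06 + 0.04 = 0.10.
P(Effect=none | Dose ∈ {10mg, 20mg}) = 0.10/0.44 = 0.2273.

0.2273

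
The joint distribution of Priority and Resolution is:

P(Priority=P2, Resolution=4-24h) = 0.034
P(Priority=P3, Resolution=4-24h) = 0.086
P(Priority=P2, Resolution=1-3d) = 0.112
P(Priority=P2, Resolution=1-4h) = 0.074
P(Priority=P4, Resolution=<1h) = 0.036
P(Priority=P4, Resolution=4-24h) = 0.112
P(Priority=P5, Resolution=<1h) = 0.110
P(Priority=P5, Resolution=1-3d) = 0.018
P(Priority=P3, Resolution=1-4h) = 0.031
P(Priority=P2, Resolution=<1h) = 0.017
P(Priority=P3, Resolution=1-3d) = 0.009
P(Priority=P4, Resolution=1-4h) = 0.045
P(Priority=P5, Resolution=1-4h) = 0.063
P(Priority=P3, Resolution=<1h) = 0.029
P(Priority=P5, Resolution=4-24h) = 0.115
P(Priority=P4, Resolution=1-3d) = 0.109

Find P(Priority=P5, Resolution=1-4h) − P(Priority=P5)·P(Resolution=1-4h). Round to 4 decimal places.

P(Priority=P5) = 0.110 + 0.063 + 0.115 + 0.018 = 0.306.
P(Resolution=1-4h) = 0.074 + 0.031 + 0.045 + 0.063 = 0.213.
P(Priority=P5, Resolution=1-4h) − P(Priority=P5)P(Resolution=1-4h) = 0.063 − 0.306×0.213 = -0.0022.

-0.0022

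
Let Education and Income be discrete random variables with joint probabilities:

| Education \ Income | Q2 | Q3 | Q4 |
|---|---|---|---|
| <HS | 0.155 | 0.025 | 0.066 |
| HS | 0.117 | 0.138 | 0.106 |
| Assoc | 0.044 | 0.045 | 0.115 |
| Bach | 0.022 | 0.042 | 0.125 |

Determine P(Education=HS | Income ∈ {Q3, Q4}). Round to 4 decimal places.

P(Income=Q3) = 0.025 + 0.138 + 0.045 + 0.042 = 0.250.
P(Income=Q4) = 0.066 + 0.106 + 0.115 + 0.125 = 0.412.
P(Income ∈ {Q3, Q4}) = 0.250 + 0.412 = 0.662; P(Education=HS, Income ∈ {Q3, Q4}) = 0.138 + 0.106 = 0.244.
P(Education=HS | Income ∈ {Q3, Q4}) = 0.244/0.662 = 0.3686.

0.3686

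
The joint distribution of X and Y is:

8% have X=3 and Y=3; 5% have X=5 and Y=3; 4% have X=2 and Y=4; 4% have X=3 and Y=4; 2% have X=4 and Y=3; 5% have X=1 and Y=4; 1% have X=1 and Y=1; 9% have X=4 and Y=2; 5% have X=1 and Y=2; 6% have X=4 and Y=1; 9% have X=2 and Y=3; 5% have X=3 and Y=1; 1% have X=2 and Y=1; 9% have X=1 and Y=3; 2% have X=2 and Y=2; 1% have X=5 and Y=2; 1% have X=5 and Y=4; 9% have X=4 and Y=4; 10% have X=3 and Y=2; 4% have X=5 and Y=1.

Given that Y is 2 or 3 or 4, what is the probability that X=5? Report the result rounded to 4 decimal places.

P(Y=2) = 0.05 + 0.02 + 0.10 + 0.09 + 0.01 = 0.27.
P(Y=3) = 0.09 + 0.09 + 0.08 + 0.02 + 0.05 = 0.33.
P(Y=4) = 0.05 + 0.04 + 0.04 + 0.09 + 0.01 = 0.23.
P(Y ∈ {2, 3, 4}) = 0.27 + 0.33 + 0.23 = 0.83; P(X=5, Y ∈ {2, 3, 4}) = 0.01 + 0.05 + 0.01 = 0.07.
P(X=5 | Y ∈ {2, 3, 4}) = 0.07/0.83 = 0.0843.

0.0843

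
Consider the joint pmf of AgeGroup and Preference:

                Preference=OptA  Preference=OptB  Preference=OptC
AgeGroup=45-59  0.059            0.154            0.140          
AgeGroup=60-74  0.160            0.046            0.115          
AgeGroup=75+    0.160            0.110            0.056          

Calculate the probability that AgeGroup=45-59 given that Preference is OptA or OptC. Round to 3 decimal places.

0.288

P(Preference=OptA) = 0.059 + 0.160 + 0.160 = 0.379.
P(Preference=OptC) = 0.140 + 0.115 + 0.056 = 0.311.
P(Preference ∈ {OptA, OptC}) = 0.379 + 0.311 = 0.690; P(AgeGroup=45-59, Preference ∈ {OptA, OptC}) = 0.059 + 0.140 = 0.199.
P(AgeGroup=45-59 | Preference ∈ {OptA, OptC}) = 0.199/0.690 = 0.288.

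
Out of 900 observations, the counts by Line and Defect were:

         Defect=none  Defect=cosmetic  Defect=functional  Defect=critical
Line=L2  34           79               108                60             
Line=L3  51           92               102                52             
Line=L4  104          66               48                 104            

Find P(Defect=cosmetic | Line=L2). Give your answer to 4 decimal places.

0.2811

Total with Line=L2: 34 + 79 + 108 + 60 = 281.
P(Defect=cosmetic | Line=L2) = 79/281 = 0.2811.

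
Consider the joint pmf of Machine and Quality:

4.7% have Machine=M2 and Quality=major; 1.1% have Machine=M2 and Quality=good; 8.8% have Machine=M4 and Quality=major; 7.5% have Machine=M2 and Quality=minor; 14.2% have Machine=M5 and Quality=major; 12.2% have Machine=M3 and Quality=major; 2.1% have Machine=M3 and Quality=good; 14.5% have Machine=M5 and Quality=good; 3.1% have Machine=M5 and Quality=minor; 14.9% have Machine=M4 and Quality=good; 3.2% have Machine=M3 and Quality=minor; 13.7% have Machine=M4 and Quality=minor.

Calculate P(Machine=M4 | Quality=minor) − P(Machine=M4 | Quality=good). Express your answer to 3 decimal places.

P(Quality=minor) = 0.075 + 0.032 + 0.137 + 0.031 = 0.275; P(Machine=M4 | Quality=minor) = 0.137/0.275 = 0.4982.
P(Quality=good) = 0.011 + 0.021 + 0.149 + 0.145 = 0.326; P(Machine=M4 | Quality=good) = 0.149/0.326 = 0.4571.
Difference = 0.041.

0.041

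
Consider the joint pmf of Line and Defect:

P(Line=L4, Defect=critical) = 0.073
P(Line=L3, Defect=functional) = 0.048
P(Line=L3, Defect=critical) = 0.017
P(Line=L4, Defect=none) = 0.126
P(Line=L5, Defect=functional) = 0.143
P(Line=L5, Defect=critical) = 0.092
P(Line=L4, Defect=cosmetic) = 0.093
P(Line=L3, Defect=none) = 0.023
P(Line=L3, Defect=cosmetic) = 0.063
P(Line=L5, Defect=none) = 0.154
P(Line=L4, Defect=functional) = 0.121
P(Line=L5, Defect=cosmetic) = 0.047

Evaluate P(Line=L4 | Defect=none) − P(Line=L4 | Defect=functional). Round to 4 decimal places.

P(Defect=none) = 0.023 + 0.126 + 0.154 = 0.303; P(Line=L4 | Defect=none) = 0.126/0.303 = 0.41584.
P(Defect=functional) = 0.048 + 0.121 + 0.143 = 0.312; P(Line=L4 | Defect=functional) = 0.121/0.312 = 0.38782.
Difference = 0.0280.

0.0280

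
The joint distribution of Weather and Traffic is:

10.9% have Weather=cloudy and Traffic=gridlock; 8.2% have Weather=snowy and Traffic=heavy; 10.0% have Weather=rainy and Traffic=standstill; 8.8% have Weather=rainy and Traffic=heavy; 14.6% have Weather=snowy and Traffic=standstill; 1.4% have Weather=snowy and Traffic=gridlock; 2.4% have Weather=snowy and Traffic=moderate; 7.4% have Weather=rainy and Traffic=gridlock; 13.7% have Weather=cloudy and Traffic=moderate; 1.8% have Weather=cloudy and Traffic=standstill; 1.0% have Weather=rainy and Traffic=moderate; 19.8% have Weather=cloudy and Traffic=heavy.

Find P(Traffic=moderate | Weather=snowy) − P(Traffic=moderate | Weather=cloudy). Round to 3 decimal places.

P(Weather=snowy) = 0.024 + 0.082 + 0.014 + 0.146 = 0.266; P(Traffic=moderate | Weather=snowy) = 0.024/0.266 = 0.0902.
P(Weather=cloudy) = 0.137 + 0.198 + 0.109 + 0.018 = 0.462; P(Traffic=moderate | Weather=cloudy) = 0.137/0.462 = 0.2965.
Difference = -0.206.

-0.206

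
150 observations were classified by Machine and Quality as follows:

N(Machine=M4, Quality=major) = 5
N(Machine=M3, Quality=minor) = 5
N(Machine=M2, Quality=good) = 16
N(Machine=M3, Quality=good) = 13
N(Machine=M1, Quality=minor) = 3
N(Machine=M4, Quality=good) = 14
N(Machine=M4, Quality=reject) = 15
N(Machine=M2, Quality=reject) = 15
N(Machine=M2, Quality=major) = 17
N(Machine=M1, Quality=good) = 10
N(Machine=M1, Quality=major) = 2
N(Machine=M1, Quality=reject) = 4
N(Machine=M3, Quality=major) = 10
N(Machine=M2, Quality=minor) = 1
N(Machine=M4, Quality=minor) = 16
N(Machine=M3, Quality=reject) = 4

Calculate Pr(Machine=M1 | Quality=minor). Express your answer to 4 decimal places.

0.1200

Total with Quality=minor: 3 + 1 + 5 + 16 = 25.
P(Machine=M1 | Quality=minor) = 3/25 = 0.1200.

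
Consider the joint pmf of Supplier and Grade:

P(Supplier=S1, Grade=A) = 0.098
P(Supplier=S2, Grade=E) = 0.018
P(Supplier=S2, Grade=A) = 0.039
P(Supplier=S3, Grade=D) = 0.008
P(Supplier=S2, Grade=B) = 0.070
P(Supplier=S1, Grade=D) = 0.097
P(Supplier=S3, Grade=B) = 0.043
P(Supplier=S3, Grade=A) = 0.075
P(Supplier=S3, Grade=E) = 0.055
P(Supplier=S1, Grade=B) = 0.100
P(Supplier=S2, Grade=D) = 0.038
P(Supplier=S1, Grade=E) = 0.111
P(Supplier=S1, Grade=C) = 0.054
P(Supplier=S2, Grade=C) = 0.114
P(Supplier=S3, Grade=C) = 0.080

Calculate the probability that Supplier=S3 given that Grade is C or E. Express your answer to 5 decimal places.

0.31250

P(Grade=C) = 0.054 + 0.114 + 0.080 = 0.248.
P(Grade=E) = 0.111 + 0.018 + 0.055 = 0.184.
P(Grade ∈ {C, E}) = 0.248 + 0.184 = 0.432; P(Supplier=S3, Grade ∈ {C, E}) = 0.080 + 0.055 = 0.135.
P(Supplier=S3 | Grade ∈ {C, E}) = 0.135/0.432 = 0.31250.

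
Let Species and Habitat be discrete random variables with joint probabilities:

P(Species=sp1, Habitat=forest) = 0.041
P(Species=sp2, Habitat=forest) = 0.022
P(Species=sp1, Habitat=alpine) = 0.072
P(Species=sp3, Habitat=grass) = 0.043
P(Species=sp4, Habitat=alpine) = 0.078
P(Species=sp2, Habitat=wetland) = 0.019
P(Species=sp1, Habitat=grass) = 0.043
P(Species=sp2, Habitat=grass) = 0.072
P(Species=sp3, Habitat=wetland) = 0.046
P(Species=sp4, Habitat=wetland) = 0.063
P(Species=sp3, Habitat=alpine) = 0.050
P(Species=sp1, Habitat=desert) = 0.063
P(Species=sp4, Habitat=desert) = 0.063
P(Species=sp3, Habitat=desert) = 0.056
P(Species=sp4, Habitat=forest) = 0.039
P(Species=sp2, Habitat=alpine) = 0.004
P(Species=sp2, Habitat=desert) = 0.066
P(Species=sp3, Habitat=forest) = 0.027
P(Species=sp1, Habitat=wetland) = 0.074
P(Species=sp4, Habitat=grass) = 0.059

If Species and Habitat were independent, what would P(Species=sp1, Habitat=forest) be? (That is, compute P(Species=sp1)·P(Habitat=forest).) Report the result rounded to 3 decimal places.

0.038

P(Species=sp1) = 0.041 + 0.043 + 0.074 + 0.063 + 0.072 = 0.293.
P(Habitat=forest) = 0.041 + 0.022 + 0.027 + 0.039 = 0.129.
Product: 0.293 × 0.129 = 0.038.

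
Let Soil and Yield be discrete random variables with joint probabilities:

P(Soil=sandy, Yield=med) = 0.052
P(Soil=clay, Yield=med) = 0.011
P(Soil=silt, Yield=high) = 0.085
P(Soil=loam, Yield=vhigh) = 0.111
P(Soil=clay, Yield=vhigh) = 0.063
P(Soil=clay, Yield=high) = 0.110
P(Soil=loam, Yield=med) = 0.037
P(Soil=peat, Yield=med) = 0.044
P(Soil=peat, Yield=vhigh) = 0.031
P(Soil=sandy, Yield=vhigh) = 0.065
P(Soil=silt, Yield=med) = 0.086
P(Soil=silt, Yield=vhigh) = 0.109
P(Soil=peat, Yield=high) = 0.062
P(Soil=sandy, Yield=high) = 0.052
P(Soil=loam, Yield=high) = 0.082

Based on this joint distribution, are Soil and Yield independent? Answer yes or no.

no

P(Soil=clay) = 0.184 and P(Yield=high) = 0.391, so their product is 0.07194, but P(Soil=clay, Yield=high) = 0.110. Since these differ, Soil and Yield are not independent.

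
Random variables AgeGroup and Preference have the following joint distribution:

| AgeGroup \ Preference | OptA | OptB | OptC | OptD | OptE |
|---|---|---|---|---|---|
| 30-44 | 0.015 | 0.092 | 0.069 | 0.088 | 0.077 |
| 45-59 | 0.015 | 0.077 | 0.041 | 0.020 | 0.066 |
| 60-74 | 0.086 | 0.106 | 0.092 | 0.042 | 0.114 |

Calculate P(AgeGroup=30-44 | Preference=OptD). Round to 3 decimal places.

0.587

P(Preference=OptD) = 0.088 + 0.020 + 0.042 = 0.150.
P(AgeGroup=30-44 | Preference=OptD) = 0.088/0.150 = 0.587.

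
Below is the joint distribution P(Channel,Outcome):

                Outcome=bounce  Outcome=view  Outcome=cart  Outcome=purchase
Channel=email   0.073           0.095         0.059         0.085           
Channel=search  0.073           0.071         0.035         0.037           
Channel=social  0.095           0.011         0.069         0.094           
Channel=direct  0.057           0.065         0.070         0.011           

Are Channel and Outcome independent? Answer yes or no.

no

P(Channel=social) = 0.269 and P(Outcome=view) = 0.242, so their product is 0.06510, but P(Channel=social, Outcome=view) = 0.011. Since these differ, Channel and Outcome are not independent.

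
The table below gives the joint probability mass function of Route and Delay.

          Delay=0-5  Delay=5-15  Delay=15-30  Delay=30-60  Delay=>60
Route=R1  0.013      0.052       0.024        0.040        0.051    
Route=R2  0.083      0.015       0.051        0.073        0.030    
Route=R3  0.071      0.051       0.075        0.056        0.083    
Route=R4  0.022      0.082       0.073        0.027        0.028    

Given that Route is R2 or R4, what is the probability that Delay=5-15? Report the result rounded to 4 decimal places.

0.2004

P(Route=R2) = 0.083 + 0.015 + 0.051 + 0.073 + 0.030 = 0.252.
P(Route=R4) = 0.022 + 0.082 + 0.073 + 0.027 + 0.028 = 0.232.
P(Route ∈ {R2, R4}) = 0.252 + 0.232 = 0.484; P(Delay=5-15, Route ∈ {R2, R4}) = 0.015 + 0.082 = 0.097.
P(Delay=5-15 | Route ∈ {R2, R4}) = 0.097/0.484 = 0.2004.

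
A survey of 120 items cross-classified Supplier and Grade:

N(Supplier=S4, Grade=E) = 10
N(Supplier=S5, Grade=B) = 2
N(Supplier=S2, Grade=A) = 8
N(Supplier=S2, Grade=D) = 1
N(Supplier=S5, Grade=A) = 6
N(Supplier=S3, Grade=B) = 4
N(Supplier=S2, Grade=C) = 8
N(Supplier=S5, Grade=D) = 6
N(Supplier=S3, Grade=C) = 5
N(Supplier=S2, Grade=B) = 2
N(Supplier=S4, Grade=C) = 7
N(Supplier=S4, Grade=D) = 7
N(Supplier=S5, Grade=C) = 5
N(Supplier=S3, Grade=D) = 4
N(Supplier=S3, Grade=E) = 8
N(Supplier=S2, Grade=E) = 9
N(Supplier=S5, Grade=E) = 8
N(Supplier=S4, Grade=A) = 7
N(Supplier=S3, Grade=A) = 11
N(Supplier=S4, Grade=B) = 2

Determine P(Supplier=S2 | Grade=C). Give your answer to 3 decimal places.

Total with Grade=C: 8 + 5 + 7 + 5 = 25.
P(Supplier=S2 | Grade=C) = 8/25 = 0.320.

0.320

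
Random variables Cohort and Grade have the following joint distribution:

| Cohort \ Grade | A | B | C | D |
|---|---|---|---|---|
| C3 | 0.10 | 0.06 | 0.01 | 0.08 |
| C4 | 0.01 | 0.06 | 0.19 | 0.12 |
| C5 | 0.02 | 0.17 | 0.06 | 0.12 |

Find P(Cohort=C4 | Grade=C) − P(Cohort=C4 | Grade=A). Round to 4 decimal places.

0.6538

P(Grade=C) = 0.01 + 0.19 + 0.06 = 0.26; P(Cohort=C4 | Grade=C) = 0.19/0.26 = 0.73077.
P(Grade=A) = 0.10 + 0.01 + 0.02 = 0.13; P(Cohort=C4 | Grade=A) = 0.01/0.13 = 0.07692.
Difference = 0.6538.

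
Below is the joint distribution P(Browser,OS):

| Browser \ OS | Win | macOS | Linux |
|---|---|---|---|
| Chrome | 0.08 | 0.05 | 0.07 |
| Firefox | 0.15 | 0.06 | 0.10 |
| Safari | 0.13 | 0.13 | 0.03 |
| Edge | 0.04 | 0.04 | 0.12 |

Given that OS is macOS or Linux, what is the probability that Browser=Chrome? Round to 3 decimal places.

P(OS=macOS) = 0.05 + 0.06 + 0.13 + 0.04 = 0.28.
P(OS=Linux) = 0.07 + 0.10 + 0.03 + 0.12 = 0.32.
P(OS ∈ {macOS, Linux}) = 0.28 + 0.32 = 0.60; P(Browser=Chrome, OS ∈ {macOS, Linux}) = 0.05 + 0.07 = 0.12.
P(Browser=Chrome | OS ∈ {macOS, Linux}) = 0.12/0.60 = 0.200.

0.200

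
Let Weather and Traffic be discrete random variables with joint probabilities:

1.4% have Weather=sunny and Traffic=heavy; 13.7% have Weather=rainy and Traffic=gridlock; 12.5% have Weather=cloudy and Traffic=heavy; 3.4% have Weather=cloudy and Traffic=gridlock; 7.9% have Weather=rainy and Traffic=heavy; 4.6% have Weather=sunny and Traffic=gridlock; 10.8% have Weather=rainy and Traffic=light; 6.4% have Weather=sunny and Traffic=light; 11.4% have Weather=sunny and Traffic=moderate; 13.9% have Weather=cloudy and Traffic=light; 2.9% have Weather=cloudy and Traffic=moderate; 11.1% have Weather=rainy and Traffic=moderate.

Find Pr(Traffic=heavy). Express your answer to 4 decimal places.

P(Traffic=heavy) = 0.014 + 0.125 + 0.079 = 0.218.

0.2180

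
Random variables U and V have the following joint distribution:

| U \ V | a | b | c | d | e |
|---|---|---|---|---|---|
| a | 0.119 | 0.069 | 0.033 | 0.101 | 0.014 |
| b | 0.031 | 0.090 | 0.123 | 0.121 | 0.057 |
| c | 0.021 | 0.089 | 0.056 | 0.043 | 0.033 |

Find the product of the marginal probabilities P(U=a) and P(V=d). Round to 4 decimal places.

0.0890

P(U=a) = 0.119 + 0.069 + 0.033 + 0.101 + 0.014 = 0.336.
P(V=d) = 0.101 + 0.121 + 0.043 = 0.265.
Product: 0.336 × 0.265 = 0.0890.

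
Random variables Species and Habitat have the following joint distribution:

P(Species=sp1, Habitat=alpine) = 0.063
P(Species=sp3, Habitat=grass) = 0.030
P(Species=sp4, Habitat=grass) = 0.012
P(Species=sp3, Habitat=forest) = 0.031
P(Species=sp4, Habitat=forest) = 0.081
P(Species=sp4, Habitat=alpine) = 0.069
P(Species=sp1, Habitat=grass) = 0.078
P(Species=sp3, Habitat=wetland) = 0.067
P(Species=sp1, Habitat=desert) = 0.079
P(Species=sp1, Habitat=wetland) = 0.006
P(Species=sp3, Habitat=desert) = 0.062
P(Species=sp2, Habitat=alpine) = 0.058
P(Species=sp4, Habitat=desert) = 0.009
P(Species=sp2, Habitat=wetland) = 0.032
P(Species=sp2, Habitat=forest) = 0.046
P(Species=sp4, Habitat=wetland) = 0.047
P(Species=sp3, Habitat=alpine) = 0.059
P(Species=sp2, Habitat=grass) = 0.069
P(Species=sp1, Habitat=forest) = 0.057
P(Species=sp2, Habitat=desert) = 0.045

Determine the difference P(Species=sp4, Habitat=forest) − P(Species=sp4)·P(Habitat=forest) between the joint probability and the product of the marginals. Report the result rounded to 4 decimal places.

P(Species=sp4) = 0.081 + 0.012 + 0.047 + 0.009 + 0.069 = 0.218.
P(Habitat=forest) = 0.057 + 0.046 + 0.031 + 0.081 = 0.215.
P(Species=sp4, Habitat=forest) − P(Species=sp4)P(Habitat=forest) = 0.081 − 0.218×0.215 = 0.0341.

0.0341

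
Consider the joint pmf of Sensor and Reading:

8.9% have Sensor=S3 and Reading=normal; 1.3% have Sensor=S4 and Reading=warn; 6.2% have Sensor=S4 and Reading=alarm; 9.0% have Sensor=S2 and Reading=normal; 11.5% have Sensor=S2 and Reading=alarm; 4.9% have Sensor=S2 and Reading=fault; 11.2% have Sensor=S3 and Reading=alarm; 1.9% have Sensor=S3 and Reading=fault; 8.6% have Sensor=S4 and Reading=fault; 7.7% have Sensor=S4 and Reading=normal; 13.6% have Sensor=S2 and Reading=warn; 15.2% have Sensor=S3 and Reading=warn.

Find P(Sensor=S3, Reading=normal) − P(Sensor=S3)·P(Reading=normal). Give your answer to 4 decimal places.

-0.0062

P(Sensor=S3) = 0.089 + 0.152 + 0.112 + 0.019 = 0.372.
P(Reading=normal) = 0.090 + 0.089 + 0.077 = 0.256.
P(Sensor=S3, Reading=normal) − P(Sensor=S3)P(Reading=normal) = 0.089 − 0.372×0.256 = -0.0062.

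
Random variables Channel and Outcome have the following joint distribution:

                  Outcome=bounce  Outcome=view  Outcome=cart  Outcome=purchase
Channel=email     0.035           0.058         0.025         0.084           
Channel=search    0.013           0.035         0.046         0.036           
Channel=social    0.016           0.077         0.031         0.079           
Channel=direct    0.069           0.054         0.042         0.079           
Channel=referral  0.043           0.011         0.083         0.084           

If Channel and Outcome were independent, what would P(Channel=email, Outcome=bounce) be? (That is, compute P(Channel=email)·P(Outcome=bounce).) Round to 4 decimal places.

P(Channel=email) = 0.035 + 0.058 + 0.025 + 0.084 = 0.202.
P(Outcome=bounce) = 0.035 + 0.013 + 0.016 + 0.069 + 0.043 = 0.176.
Product: 0.202 × 0.176 = 0.0356.

0.0356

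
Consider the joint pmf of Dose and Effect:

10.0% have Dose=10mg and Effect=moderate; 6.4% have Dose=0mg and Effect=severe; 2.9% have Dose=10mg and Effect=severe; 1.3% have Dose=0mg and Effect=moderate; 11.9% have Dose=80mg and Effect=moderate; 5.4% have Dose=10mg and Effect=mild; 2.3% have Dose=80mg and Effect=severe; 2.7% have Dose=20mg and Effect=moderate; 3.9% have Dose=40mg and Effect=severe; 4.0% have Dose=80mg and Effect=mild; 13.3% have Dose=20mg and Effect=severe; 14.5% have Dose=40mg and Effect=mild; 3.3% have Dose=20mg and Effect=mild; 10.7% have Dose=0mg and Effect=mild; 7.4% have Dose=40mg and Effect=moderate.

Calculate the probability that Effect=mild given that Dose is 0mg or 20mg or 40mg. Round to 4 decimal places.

0.4488

P(Dose=0mg) = 0.107 + 0.013 + 0.064 = 0.184.
P(Dose=20mg) = 0.033 + 0.027 + 0.133 = 0.193.
P(Dose=40mg) = 0.145 + 0.074 + 0.039 = 0.258.
P(Dose ∈ {0mg, 20mg, 40mg}) = 0.184 + 0.193 + 0.258 = 0.635; P(Effect=mild, Dose ∈ {0mg, 20mg, 40mg}) = 0.107 + 0.033 + 0.145 = 0.285.
P(Effect=mild | Dose ∈ {0mg, 20mg, 40mg}) = 0.285/0.635 = 0.4488.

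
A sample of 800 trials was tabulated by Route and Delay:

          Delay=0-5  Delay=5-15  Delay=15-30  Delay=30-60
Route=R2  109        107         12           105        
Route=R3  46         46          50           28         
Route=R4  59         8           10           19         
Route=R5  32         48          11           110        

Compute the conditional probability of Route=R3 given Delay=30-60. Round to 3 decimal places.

Total with Delay=30-60: 105 + 28 + 19 + 110 = 262.
P(Route=R3 | Delay=30-60) = 28/262 = 0.107.

0.107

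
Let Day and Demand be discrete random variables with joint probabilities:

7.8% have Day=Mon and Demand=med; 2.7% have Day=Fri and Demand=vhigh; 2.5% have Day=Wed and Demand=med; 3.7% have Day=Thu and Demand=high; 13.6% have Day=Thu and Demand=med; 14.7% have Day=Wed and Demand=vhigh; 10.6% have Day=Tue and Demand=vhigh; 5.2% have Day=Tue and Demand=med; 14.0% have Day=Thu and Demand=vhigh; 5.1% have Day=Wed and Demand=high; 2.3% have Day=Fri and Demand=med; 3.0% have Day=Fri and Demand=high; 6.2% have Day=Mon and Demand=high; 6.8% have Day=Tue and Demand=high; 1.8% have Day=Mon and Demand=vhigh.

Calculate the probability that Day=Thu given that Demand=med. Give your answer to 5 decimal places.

P(Demand=med) = 0.078 + 0.052 + 0.025 + 0.136 + 0.023 = 0.314.
P(Day=Thu | Demand=med) = 0.136/0.314 = 0.43312.

0.43312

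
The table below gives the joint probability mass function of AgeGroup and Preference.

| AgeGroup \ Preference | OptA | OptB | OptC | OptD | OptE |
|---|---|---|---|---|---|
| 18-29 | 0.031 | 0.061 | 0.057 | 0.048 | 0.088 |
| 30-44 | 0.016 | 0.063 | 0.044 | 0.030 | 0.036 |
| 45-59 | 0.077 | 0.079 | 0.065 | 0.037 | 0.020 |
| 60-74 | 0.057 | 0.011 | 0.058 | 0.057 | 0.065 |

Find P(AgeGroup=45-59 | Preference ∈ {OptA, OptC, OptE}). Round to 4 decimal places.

0.2638

P(Preference=OptA) = 0.031 + 0.016 + 0.077 + 0.057 = 0.181.
P(Preference=OptC) = 0.057 + 0.044 + 0.065 + 0.058 = 0.224.
P(Preference=OptE) = 0.088 + 0.036 + 0.020 + 0.065 = 0.209.
P(Preference ∈ {OptA, OptC, OptE}) = 0.181 + 0.224 + 0.209 = 0.614; P(AgeGroup=45-59, Preference ∈ {OptA, OptC, OptE}) = 0.077 + 0.065 + 0.020 = 0.162.
P(AgeGroup=45-59 | Preference ∈ {OptA, OptC, OptE}) = 0.162/0.614 = 0.2638.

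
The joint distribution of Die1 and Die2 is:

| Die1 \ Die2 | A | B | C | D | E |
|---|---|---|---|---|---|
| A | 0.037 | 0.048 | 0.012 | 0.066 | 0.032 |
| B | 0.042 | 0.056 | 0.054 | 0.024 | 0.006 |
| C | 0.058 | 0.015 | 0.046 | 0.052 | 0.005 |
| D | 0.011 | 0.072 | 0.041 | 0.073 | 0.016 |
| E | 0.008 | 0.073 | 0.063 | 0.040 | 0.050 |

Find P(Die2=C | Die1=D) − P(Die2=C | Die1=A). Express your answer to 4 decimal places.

P(Die1=D) = 0.011 + 0.072 + 0.041 + 0.073 + 0.016 = 0.213; P(Die2=C | Die1=D) = 0.041/0.213 = 0.19249.
P(Die1=A) = 0.037 + 0.048 + 0.012 + 0.066 + 0.032 = 0.195; P(Die2=C | Die1=A) = 0.012/0.195 = 0.06154.
Difference = 0.1309.

0.1309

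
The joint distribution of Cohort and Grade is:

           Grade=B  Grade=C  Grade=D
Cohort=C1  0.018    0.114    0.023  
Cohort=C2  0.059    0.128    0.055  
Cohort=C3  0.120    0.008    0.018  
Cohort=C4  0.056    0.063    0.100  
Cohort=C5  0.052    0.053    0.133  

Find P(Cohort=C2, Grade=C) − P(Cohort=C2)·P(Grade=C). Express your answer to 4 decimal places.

0.0394

P(Cohort=C2) = 0.059 + 0.128 + 0.055 = 0.242.
P(Grade=C) = 0.114 + 0.128 + 0.008 + 0.063 + 0.053 = 0.366.
P(Cohort=C2, Grade=C) − P(Cohort=C2)P(Grade=C) = 0.128 − 0.242×0.366 = 0.0394.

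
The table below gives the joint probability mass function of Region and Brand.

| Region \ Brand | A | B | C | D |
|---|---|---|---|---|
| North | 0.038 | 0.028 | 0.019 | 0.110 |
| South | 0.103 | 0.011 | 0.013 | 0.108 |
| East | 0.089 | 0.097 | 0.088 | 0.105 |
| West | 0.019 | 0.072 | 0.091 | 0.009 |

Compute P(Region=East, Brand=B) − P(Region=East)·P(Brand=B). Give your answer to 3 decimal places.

P(Region=East) = 0.089 + 0.097 + 0.088 + 0.105 = 0.379.
P(Brand=B) = 0.028 + 0.011 + 0.097 + 0.072 = 0.208.
P(Region=East, Brand=B) − P(Region=East)P(Brand=B) = 0.097 − 0.379×0.208 = 0.018.

0.018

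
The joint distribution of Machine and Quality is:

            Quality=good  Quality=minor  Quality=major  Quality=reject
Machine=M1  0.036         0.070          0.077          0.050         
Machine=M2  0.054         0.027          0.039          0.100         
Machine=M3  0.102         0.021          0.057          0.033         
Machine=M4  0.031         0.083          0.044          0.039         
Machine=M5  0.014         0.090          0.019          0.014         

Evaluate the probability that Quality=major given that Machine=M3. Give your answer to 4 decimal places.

P(Machine=M3) = 0.102 + 0.021 + 0.057 + 0.033 = 0.213.
P(Quality=major | Machine=M3) = 0.057/0.213 = 0.2676.

0.2676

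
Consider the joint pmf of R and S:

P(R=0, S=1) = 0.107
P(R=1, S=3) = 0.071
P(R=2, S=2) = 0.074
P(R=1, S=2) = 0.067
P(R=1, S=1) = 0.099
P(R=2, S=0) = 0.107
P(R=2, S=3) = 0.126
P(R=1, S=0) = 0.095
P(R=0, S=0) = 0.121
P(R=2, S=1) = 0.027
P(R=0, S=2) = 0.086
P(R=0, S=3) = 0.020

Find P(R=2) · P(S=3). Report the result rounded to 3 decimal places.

P(R=2) = 0.107 + 0.027 + 0.074 + 0.126 = 0.334.
P(S=3) = 0.020 + 0.071 + 0.126 = 0.217.
Product: 0.334 × 0.217 = 0.072.

0.072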